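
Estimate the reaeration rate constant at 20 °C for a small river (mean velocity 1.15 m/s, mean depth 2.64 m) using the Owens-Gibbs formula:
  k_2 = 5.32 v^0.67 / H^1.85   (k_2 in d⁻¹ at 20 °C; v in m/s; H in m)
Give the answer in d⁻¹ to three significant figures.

k_2 = 5.32 × 1.15^0.67 / 2.64^1.85 = 5.32 × 1.098 / 6.025 = 0.9696 d⁻¹.

k_2 ≈ 0.970 d⁻¹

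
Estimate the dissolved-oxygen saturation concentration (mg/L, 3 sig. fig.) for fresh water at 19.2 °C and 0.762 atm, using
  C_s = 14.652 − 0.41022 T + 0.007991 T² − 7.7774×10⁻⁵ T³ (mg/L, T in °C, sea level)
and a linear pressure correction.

At sea level: C_s = 14.652 − 0.41022×19.2 + 0.007991×19.2² − 7.7774×10⁻⁵×19.2³ = 9.171 mg/L.
Pressure correction: C_s' = 9.171 × 0.762 = 6.988 mg/L.

C_s ≈ 6.99 mg/L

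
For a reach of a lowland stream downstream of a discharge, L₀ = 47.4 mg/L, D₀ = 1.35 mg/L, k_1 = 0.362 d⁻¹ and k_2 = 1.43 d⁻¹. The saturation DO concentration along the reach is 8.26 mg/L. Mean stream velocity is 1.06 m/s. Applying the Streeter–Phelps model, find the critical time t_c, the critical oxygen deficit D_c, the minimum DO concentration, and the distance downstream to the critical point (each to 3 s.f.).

t_c ≈ 1.20 d; D_c ≈ 7.76 mg/L; min DO ≈ 0.500 mg/L; x_c ≈ 110 km

t_c = [1/(k_2−k_1)] ln[(k_2/k_1)(1 − D₀(k_2−k_1)/(k_1 L₀))]
= [1/(1.43−0.362)] ln[(1.43/0.362)(1 − 1.35×1.068/(0.362×47.4))]
= (1/1.068) ln[3.950 × 0.9160] = 0.9363 × ln(3.618) = 0.9363 × 1.286 = 1.204 d.
D_c = (k_1/k_2) L₀ e^(−k_1 t_c) = (0.362/1.43) × 47.4 × e^(−0.362×1.204) = 0.2531 × 47.4 × 0.6467 = 7.760 mg/L.
Minimum DO = C_s − D_c = 8.26 − 7.760 = 0.5003 mg/L.
x_c = v t_c = 1.06 m/s × 1.204 d × 86400 s/d = 110300 m ≈ 110 km.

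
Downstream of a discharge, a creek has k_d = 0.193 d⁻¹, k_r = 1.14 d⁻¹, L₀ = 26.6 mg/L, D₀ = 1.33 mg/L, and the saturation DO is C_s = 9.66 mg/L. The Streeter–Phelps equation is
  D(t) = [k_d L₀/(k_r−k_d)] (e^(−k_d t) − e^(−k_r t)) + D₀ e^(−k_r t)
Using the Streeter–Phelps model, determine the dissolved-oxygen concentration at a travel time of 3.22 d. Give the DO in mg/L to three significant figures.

DO ≈ 6.85 mg/L

k_d L₀/(k_r−k_d) = 0.193×26.6/(1.14−0.193) = 5.134/0.9470 = 5.421 mg/L.
e^(−k_d t) = e^(−0.193×3.220) = 0.5372; e^(−k_r t) = e^(−1.14×3.220) = 0.02546.
D = 5.421 × (0.5372 − 0.02546) + 1.33 × 0.02546 = 2.774 + 0.03386 = 2.808 mg/L.
DO = C_s − D = 9.66 − 2.808 = 6.852 mg/L.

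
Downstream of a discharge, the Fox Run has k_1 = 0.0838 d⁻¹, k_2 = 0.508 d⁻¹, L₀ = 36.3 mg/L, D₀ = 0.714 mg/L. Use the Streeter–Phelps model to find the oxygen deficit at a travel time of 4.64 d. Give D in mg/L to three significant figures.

D ≈ 4.25 mg/L

k_1 L₀/(k_2−k_1) = 0.0838×36.3/(0.508−0.0838) = 3.042/0.4242 = 7.171 mg/L.
e^(−k_1 t) = e^(−0.0838×4.640) = 0.6778; e^(−k_2 t) = e^(−0.508×4.640) = 0.09469.
D = 7.171 × (0.6778 − 0.09469) + 0.714 × 0.09469 = 4.182 + 0.06761 = 4.249 mg/L.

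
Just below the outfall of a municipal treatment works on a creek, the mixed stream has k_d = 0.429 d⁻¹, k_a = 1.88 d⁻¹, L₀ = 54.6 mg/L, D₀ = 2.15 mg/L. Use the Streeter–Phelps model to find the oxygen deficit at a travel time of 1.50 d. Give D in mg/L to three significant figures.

k_d L₀/(k_a−k_d) = 0.429×54.6/(1.88−0.429) = 23.42/1.451 = 16.14 mg/L.
e^(−k_d t) = e^(−0.429×1.500) = 0.5255; e^(−k_a t) = e^(−1.88×1.500) = 0.05961.
D = 16.14 × (0.5255 − 0.05961) + 2.15 × 0.05961 = 7.520 + 0.1282 = 7.648 mg/L.

D ≈ 7.65 mg/L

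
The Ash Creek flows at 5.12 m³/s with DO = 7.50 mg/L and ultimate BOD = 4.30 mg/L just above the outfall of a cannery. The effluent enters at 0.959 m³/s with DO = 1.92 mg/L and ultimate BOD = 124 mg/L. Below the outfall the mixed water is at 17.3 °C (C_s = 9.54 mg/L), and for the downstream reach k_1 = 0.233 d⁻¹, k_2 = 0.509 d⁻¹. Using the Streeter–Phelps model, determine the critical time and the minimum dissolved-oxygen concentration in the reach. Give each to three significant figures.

Mixed DO = (5.12×7.50 + 0.959×1.92)/(5.12+0.959) = 40.24/6.079 = 6.620 mg/L.
Mixed L₀ = (5.12×4.30 + 0.959×124)/(6.079) = 140.9/6.079 = 23.18 mg/L.
Initial deficit D₀ = C_s − DO₀ = 9.54 − 6.620 = 2.920 mg/L.
t_c = (1/0.2760) ln[(0.509/0.233)(1 − 2.920×0.2760/(0.233×23.18))] = 3.623 × ln(1.859) = 2.246 d.
D_c = (0.233/0.509) × 23.18 × e^(−0.233×2.246) = 0.4578 × 23.18 × 0.5926 = 6.289 mg/L.
Minimum DO = 9.54 − 6.289 = 3.251 mg/L.

t_c ≈ 2.25 d; minimum DO ≈ 3.25 mg/L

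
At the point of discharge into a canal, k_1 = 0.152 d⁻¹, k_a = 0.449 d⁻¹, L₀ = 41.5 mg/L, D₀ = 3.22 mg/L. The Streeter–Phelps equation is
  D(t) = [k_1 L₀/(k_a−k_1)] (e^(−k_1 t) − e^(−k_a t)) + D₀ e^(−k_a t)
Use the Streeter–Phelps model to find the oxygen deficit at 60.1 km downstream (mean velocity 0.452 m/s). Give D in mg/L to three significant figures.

Travel time t = x/v = 60.1 km / (0.452 m/s) = 60100 m / 0.452 m/s = 133000 s = 1.539 d.
k_1 L₀/(k_a−k_1) = 0.152×41.5/(0.449−0.152) = 6.308/0.2970 = 21.24 mg/L.
e^(−k_1 t) = e^(−0.152×1.539) = 0.7914; e^(−k_a t) = e^(−0.449×1.539) = 0.5011.
D = 21.24 × (0.7914 − 0.5011) + 3.22 × 0.5011 = 6.167 + 1.613 = 7.780 mg/L.

D ≈ 7.78 mg/L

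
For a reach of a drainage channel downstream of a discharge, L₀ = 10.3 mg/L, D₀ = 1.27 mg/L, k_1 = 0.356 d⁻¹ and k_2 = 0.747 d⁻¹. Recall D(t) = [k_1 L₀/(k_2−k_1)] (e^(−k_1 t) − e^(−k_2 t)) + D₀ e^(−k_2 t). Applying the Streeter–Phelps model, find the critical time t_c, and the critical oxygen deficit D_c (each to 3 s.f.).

With k_2/k_1 = 2.098 and 1 − D₀(k_2−k_1)/(k_1 L₀) = 0.8646,
t_c = ln(2.098 × 0.8646) / (0.747 − 0.356) = ln(1.814) / 0.3910 = 0.5956/0.3910 = 1.523 d.
D_c = (k_1/k_2) L₀ e^(−k_1 t_c) = (0.356/0.747) × 10.3 × e^(−0.356×1.523) = 0.4766 × 10.3 × 0.5814 = 2.854 mg/L.

t_c ≈ 1.52 d; D_c ≈ 2.85 mg/L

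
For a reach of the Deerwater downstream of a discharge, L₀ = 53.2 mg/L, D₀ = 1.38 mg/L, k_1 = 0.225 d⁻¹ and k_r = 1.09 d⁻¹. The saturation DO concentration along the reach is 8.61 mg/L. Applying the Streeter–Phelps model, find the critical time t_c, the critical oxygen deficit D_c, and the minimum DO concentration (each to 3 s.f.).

t_c ≈ 1.70 d; D_c ≈ 7.49 mg/L; min DO ≈ 1.12 mg/L

At the critical point dD/dt = 0, so k_1 L₀ e^(−k_1 t) = k_r D. Substituting D(t) from the Streeter–Phelps equation and solving for t gives
t_c = ln[(k_r/k_1)(1 − D₀(k_r−k_1)/(k_1 L₀))] / (k_r−k_1).
Here k_r−k_1 = 0.8650 d⁻¹ and 1 − D₀(k_r−k_1)/(k_1 L₀) = 1 − 1.38×0.8650/(0.225×53.2) = 0.9003, so
t_c = ln(4.844 × 0.9003) / 0.8650 = 1.473 / 0.8650 = 1.703 d.
D_c = (k_1/k_r) L₀ e^(−k_1 t_c) = (0.225/1.09) × 53.2 × e^(−0.225×1.703) = 0.2064 × 53.2 × 0.6817 = 7.487 mg/L.
Minimum DO = C_s − D_c = 8.61 − 7.487 = 1.123 mg/L.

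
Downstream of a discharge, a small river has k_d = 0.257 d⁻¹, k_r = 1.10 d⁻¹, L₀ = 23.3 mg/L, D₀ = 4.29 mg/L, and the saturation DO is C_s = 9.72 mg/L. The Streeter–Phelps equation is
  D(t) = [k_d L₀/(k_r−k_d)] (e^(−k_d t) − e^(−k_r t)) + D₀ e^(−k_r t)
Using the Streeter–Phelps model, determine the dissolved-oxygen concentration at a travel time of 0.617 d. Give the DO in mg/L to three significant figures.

DO ≈ 5.09 mg/L

k_d L₀/(k_r−k_d) = 0.257×23.3/(1.10−0.257) = 5.988/0.8430 = 7.103 mg/L.
e^(−k_d t) = e^(−0.257×0.6170) = 0.8534; e^(−k_r t) = e^(−1.10×0.6170) = 0.5073.
D = 7.103 × (0.8534 − 0.5073) + 4.29 × 0.5073 = 2.458 + 2.176 = 4.635 mg/L.
DO = C_s − D = 9.72 − 4.635 = 5.085 mg/L.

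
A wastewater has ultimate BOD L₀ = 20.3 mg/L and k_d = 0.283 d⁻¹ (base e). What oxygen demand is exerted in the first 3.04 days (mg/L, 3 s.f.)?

y ≈ 11.7 mg/L

y_t = L₀(1 − e^(−k_d t)) = 20.3 × (1 − e^(−0.283×3.04))
= 20.3 × (1 − 0.4230) = 20.3 × 0.5770 = 11.71 mg/L.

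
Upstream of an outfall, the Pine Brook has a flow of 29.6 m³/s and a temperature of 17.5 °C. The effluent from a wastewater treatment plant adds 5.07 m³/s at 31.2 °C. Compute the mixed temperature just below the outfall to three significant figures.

Flow-weighted mixing: C = (Q_r C_r + Q_w C_w)/(Q_r + Q_w)
= (29.6×17.5 + 5.07×31.2)/(29.6 + 5.07) = 676.2/34.67 = 19.50 °C.

19.5 °C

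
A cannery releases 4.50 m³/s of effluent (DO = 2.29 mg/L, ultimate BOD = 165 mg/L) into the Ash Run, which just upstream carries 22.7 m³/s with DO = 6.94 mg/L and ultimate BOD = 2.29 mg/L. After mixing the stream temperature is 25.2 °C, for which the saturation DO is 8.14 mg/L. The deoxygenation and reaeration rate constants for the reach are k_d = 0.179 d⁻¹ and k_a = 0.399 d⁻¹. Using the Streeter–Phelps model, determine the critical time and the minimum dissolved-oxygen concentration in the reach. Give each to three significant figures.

Mixed DO = (22.7×6.94 + 4.50×2.29)/(22.7+4.50) = 167.8/27.20 = 6.171 mg/L.
Mixed L₀ = (22.7×2.29 + 4.50×165)/(27.20) = 794.5/27.20 = 29.21 mg/L.
Initial deficit D₀ = C_s − DO₀ = 8.14 − 6.171 = 1.969 mg/L.
t_c = (1/0.2200) ln[(0.399/0.179)(1 − 1.969×0.2200/(0.179×29.21))] = 4.545 × ln(2.044) = 3.250 d.
D_c = (0.179/0.399) × 29.21 × e^(−0.179×3.250) = 0.4486 × 29.21 × 0.5589 = 7.323 mg/L.
Minimum DO = 8.14 − 7.323 = 0.8165 mg/L.

t_c ≈ 3.25 d; minimum DO ≈ 0.817 mg/L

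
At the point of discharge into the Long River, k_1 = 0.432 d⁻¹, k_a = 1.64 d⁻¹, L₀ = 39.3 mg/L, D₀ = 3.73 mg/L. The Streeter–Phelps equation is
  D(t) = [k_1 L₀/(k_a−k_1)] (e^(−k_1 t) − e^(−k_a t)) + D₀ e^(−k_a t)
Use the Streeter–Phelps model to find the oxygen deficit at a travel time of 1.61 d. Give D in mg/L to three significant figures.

k_1 L₀/(k_a−k_1) = 0.432×39.3/(1.64−0.432) = 16.98/1.208 = 14.05 mg/L.
e^(−k_1 t) = e^(−0.432×1.610) = 0.4988; e^(−k_a t) = e^(−1.64×1.610) = 0.07133.
D = 14.05 × (0.4988 − 0.07133) + 3.73 × 0.07133 = 6.008 + 0.2661 = 6.274 mg/L.

D ≈ 6.27 mg/L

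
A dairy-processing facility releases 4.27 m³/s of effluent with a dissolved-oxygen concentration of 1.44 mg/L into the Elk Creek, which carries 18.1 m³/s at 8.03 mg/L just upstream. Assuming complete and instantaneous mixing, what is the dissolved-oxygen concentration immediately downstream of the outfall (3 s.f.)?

6.77 mg/L

Flow-weighted mixing: C = (Q_r C_r + Q_w C_w)/(Q_r + Q_w)
= (18.1×8.03 + 4.27×1.44)/(18.1 + 4.27) = 151.5/22.37 = 6.772 mg/L.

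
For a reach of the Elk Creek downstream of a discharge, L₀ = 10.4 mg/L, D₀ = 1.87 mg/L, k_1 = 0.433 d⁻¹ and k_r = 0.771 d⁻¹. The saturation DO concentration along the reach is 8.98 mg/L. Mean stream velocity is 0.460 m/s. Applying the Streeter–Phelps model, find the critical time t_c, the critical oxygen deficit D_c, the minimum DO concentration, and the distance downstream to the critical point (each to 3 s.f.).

At the critical point dD/dt = 0, so k_1 L₀ e^(−k_1 t) = k_r D. Substituting D(t) from the Streeter–Phelps equation and solving for t gives
t_c = ln[(k_r/k_1)(1 − D₀(k_r−k_1)/(k_1 L₀))] / (k_r−k_1).
Here k_r−k_1 = 0.3380 d⁻¹ and 1 − D₀(k_r−k_1)/(k_1 L₀) = 1 − 1.87×0.3380/(0.433×10.4) = 0.8596, so
t_c = ln(1.781 × 0.8596) / 0.3380 = 0.4257 / 0.3380 = 1.260 d.
L(t_c) = L₀ e^(−k_1 t_c) = 10.4 × 0.5796 = 6.028 mg/L, and at the critical point k_r D_c = k_1 L, so D_c = (0.433/0.771) × 6.028 = 3.385 mg/L.
Minimum DO = C_s − D_c = 8.98 − 3.385 = 5.595 mg/L.
x_c = v t_c = 0.460 m/s × 1.260 d × 86400 s/d = 50060 m ≈ 50.1 km.

t_c ≈ 1.26 d; D_c ≈ 3.39 mg/L; min DO ≈ 5.59 mg/L; x_c ≈ 50.1 km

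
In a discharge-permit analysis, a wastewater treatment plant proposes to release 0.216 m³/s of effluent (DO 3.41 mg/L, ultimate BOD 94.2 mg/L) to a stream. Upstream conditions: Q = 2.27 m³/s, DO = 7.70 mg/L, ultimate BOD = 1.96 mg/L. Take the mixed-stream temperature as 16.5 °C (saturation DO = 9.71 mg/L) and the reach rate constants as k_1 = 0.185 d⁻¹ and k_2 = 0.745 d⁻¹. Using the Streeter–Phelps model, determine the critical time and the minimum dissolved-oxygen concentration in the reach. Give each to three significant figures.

t_c ≈ 0.194 d; minimum DO ≈ 7.32 mg/L

Mixed DO = (2.27×7.70 + 0.216×3.41)/(2.27+0.216) = 18.22/2.486 = 7.327 mg/L.
Mixed L₀ = (2.27×1.96 + 0.216×94.2)/(2.486) = 24.80/2.486 = 9.974 mg/L.
Initial deficit D₀ = C_s − DO₀ = 9.71 − 7.327 = 2.383 mg/L.
t_c = (1/0.5600) ln[(0.745/0.185)(1 − 2.383×0.5600/(0.185×9.974))] = 1.786 × ln(1.115) = 0.1944 d.
D_c = (0.185/0.745) × 9.974 × e^(−0.185×0.1944) = 0.2483 × 9.974 × 0.9647 = 2.389 mg/L.
Minimum DO = 9.71 − 2.389 = 7.321 mg/L.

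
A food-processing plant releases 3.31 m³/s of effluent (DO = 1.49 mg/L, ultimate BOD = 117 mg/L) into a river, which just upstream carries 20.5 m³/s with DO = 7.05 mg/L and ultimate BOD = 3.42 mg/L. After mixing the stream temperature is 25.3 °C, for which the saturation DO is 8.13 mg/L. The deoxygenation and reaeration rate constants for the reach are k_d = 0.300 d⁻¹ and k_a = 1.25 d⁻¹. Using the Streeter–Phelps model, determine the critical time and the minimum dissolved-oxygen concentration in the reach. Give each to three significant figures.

t_c ≈ 1.12 d; minimum DO ≈ 4.83 mg/L

Mixed DO = (20.5×7.05 + 3.31×1.49)/(20.5+3.31) = 149.5/23.81 = 6.277 mg/L.
Mixed L₀ = (20.5×3.42 + 3.31×117)/(23.81) = 457.4/23.81 = 19.21 mg/L.
Initial deficit D₀ = C_s − DO₀ = 8.13 − 6.277 = 1.853 mg/L.
t_c = (1/0.9500) ln[(1.25/0.300)(1 − 1.853×0.9500/(0.300×19.21))] = 1.053 × ln(2.894) = 1.119 d.
D_c = (0.300/1.25) × 19.21 × e^(−0.300×1.119) = 0.2400 × 19.21 × 0.7149 = 3.296 mg/L.
Minimum DO = 8.13 − 3.296 = 4.834 mg/L.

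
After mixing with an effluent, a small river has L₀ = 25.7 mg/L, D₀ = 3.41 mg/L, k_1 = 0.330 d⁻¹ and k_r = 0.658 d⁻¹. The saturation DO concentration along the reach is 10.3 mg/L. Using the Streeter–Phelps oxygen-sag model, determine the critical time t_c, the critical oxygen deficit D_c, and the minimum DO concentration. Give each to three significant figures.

t_c ≈ 1.67 d; D_c ≈ 7.42 mg/L; min DO ≈ 2.88 mg/L

At the critical point dD/dt = 0, so k_1 L₀ e^(−k_1 t) = k_r D. Substituting D(t) from the Streeter–Phelps equation and solving for t gives
t_c = ln[(k_r/k_1)(1 − D₀(k_r−k_1)/(k_1 L₀))] / (k_r−k_1).
Here k_r−k_1 = 0.3280 d⁻¹ and 1 − D₀(k_r−k_1)/(k_1 L₀) = 1 − 3.41×0.3280/(0.330×25.7) = 0.8681, so
t_c = ln(1.994 × 0.8681) / 0.3280 = 0.5487 / 0.3280 = 1.673 d.
L(t_c) = L₀ e^(−k_1 t_c) = 25.7 × 0.5758 = 14.80 mg/L, and at the critical point k_r D_c = k_1 L, so D_c = (0.330/0.658) × 14.80 = 7.421 mg/L.
Minimum DO = C_s − D_c = 10.3 − 7.421 = 2.879 mg/L.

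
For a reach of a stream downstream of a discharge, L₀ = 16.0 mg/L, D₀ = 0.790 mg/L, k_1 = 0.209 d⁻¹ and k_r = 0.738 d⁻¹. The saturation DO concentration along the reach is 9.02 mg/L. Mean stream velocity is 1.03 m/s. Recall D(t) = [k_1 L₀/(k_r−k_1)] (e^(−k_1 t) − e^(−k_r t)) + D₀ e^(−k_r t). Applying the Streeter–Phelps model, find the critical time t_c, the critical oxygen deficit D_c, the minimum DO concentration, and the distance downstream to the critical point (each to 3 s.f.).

t_c = [1/(k_r−k_1)] ln[(k_r/k_1)(1 − D₀(k_r−k_1)/(k_1 L₀))]
= [1/(0.738−0.209)] ln[(0.738/0.209)(1 − 0.790×0.5290/(0.209×16.0))]
= (1/0.5290) ln[3.531 × 0.8750] = 1.890 × ln(3.090) = 1.890 × 1.128 = 2.133 d.
L(t_c) = L₀ e^(−k_1 t_c) = 16.0 × 0.6404 = 10.25 mg/L, and at the critical point k_r D_c = k_1 L, so D_c = (0.209/0.738) × 10.25 = 2.902 mg/L.
Minimum DO = C_s − D_c = 9.02 − 2.902 = 6.118 mg/L.
x_c = v t_c = 1.03 m/s × 2.133 d × 86400 s/d = 189800 m ≈ 190 km.

t_c ≈ 2.13 d; D_c ≈ 2.90 mg/L; min DO ≈ 6.12 mg/L; x_c ≈ 190 km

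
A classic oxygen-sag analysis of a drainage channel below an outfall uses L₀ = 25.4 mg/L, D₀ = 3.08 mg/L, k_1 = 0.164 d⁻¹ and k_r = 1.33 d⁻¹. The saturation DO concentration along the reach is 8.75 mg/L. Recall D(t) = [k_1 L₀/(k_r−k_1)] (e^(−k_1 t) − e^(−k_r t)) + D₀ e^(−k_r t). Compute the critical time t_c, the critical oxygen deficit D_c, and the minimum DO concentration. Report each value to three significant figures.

t_c ≈ 0.0957 d; D_c ≈ 3.08 mg/L; min DO ≈ 5.67 mg/L

t_c = [1/(k_r−k_1)] ln[(k_r/k_1)(1 − D₀(k_r−k_1)/(k_1 L₀))]
= [1/(1.33−0.164)] ln[(1.33/0.164)(1 − 3.08×1.166/(0.164×25.4))]
= (1/1.166) ln[8.110 × 0.1379] = 0.8576 × ln(1.118) = 0.8576 × 0.1116 = 0.09575 d.
L(t_c) = L₀ e^(−k_1 t_c) = 25.4 × 0.9844 = 25.00 mg/L, and at the critical point k_r D_c = k_1 L, so D_c = (0.164/1.33) × 25.00 = 3.083 mg/L.
Minimum DO = C_s − D_c = 8.75 − 3.083 = 5.667 mg/L.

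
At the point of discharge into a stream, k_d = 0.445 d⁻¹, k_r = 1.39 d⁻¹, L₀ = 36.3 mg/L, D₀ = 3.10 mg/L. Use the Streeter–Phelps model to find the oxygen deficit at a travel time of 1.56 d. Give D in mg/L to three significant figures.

D ≈ 6.94 mg/L

k_d L₀/(k_r−k_d) = 0.445×36.3/(1.39−0.445) = 16.15/0.9450 = 17.09 mg/L.
e^(−k_d t) = e^(−0.445×1.560) = 0.4995; e^(−k_r t) = e^(−1.39×1.560) = 0.1144.
D = 17.09 × (0.4995 − 0.1144) + 3.10 × 0.1144 = 6.583 + 0.3545 = 6.938 mg/L.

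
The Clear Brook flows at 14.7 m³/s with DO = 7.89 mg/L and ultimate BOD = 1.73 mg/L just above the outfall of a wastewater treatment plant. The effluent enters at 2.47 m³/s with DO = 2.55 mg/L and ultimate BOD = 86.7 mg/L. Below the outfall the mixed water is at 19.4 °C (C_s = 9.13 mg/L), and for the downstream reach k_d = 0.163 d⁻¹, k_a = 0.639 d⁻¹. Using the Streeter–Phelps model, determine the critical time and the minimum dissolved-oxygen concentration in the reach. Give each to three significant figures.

t_c ≈ 1.72 d; minimum DO ≈ 6.44 mg/L

Mixed DO = (14.7×7.89 + 2.47×2.55)/(14.7+2.47) = 122.3/17.17 = 7.122 mg/L.
Mixed L₀ = (14.7×1.73 + 2.47×86.7)/(17.17) = 239.6/17.17 = 13.95 mg/L.
Initial deficit D₀ = C_s − DO₀ = 9.13 − 7.122 = 2.008 mg/L.
t_c = (1/0.4760) ln[(0.639/0.163)(1 − 2.008×0.4760/(0.163×13.95))] = 2.101 × ln(2.273) = 1.725 d.
D_c = (0.163/0.639) × 13.95 × e^(−0.163×1.725) = 0.2551 × 13.95 × 0.7549 = 2.687 mg/L.
Minimum DO = 9.13 − 2.687 = 6.443 mg/L.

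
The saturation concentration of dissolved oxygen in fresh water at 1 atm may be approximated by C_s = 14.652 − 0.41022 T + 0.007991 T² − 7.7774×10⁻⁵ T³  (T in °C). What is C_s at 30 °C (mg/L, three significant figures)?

C_s ≈ 7.44 mg/L

C_s = 14.652 − 0.41022×30 + 0.007991×30² − 7.7774×10⁻⁵×30³ = 7.437 mg/L.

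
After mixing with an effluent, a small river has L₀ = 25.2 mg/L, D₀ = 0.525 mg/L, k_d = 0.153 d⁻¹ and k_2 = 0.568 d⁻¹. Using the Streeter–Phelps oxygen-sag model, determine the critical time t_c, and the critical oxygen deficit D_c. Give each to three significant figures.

With k_2/k_d = 3.712 and 1 − D₀(k_2−k_d)/(k_d L₀) = 0.9435,
t_c = ln(3.712 × 0.9435) / (0.568 − 0.153) = ln(3.503) / 0.4150 = 1.254/0.4150 = 3.021 d.
L(t_c) = L₀ e^(−k_d t_c) = 25.2 × 0.6299 = 15.87 mg/L, and at the critical point k_2 D_c = k_d L, so D_c = (0.153/0.568) × 15.87 = 4.276 mg/L.

t_c ≈ 3.02 d; D_c ≈ 4.28 mg/L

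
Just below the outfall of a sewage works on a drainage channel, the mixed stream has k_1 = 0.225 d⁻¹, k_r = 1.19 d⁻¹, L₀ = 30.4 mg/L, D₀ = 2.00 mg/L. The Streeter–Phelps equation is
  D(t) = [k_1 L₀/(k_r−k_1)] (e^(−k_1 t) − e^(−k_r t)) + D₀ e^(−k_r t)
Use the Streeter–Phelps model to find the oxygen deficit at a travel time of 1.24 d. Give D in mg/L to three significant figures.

D ≈ 4.20 mg/L

k_1 L₀/(k_r−k_1) = 0.225×30.4/(1.19−0.225) = 6.840/0.9650 = 7.088 mg/L.
e^(−k_1 t) = e^(−0.225×1.240) = 0.7565; e^(−k_r t) = e^(−1.19×1.240) = 0.2286.
D = 7.088 × (0.7565 − 0.2286) + 2.00 × 0.2286 = 3.742 + 0.4573 = 4.199 mg/L.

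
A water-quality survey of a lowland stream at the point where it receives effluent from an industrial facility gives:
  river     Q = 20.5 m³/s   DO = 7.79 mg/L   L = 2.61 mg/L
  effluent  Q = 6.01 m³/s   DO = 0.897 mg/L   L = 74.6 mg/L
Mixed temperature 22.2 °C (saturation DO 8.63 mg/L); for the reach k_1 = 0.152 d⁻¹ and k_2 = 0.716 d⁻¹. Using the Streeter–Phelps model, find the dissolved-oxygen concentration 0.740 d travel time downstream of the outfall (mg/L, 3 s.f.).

DO ≈ 5.66 mg/L

Mixed DO = (20.5×7.79 + 6.01×0.897)/(20.5+6.01) = 165.1/26.51 = 6.227 mg/L.
Mixed L₀ = (20.5×2.61 + 6.01×74.6)/(26.51) = 501.9/26.51 = 18.93 mg/L.
Initial deficit D₀ = C_s − DO₀ = 8.63 − 6.227 = 2.403 mg/L.
D(0.740) = [0.152×18.93/(0.716−0.152)](e^(−0.152×0.740) − e^(−0.716×0.740)) + 2.403 e^(−0.716×0.740)
= 5.102 × (0.8936 − 0.5887) + 2.403 × 0.5887 = 2.970 mg/L.
DO = 8.63 − 2.970 = 5.660 mg/L.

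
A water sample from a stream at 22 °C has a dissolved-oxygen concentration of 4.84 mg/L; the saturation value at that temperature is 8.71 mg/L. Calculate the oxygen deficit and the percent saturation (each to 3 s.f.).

D = C_s − C = 8.71 − 4.84 = 3.87 mg/L.
% saturation = 4.84/8.71 × 100 = 55.6 %.

D ≈ 3.87 mg/L; 55.6 % saturation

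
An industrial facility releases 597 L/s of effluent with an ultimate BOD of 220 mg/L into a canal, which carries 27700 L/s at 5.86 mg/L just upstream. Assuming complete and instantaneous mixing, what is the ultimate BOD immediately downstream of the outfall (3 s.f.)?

Flow-weighted mixing: C = (Q_r C_r + Q_w C_w)/(Q_r + Q_w)
= (27700×5.86 + 597×220)/(27700 + 597) = 293700/28300 = 10.38 mg/L.

10.4 mg/L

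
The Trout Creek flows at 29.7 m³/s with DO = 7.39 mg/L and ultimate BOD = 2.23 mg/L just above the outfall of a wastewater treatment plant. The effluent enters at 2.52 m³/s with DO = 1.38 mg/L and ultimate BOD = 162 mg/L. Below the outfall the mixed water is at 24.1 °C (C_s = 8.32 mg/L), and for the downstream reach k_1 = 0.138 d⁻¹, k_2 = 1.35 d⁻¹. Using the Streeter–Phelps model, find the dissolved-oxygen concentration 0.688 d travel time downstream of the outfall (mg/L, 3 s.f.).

Mixed DO = (29.7×7.39 + 2.52×1.38)/(29.7+2.52) = 223.0/32.22 = 6.920 mg/L.
Mixed L₀ = (29.7×2.23 + 2.52×162)/(32.22) = 474.5/32.22 = 14.73 mg/L.
Initial deficit D₀ = C_s − DO₀ = 8.32 − 6.920 = 1.400 mg/L.
D(0.688) = [0.138×14.73/(1.35−0.138)](e^(−0.138×0.688) − e^(−1.35×0.688)) + 1.400 e^(−1.35×0.688)
= 1.677 × (0.9094 − 0.3950) + 1.400 × 0.3950 = 1.416 mg/L.
DO = 8.32 − 1.416 = 6.904 mg/L.

DO ≈ 6.90 mg/L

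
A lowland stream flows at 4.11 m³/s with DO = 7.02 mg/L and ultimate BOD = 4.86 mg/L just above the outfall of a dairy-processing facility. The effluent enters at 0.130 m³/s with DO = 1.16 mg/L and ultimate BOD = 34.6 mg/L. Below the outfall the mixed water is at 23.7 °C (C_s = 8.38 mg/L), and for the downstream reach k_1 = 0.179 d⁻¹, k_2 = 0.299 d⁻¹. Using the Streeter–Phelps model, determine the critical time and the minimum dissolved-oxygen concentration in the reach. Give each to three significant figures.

t_c ≈ 2.63 d; minimum DO ≈ 6.22 mg/L

Mixed DO = (4.11×7.02 + 0.130×1.16)/(4.11+0.130) = 29.00/4.240 = 6.840 mg/L.
Mixed L₀ = (4.11×4.86 + 0.130×34.6)/(4.240) = 24.47/4.240 = 5.772 mg/L.
Initial deficit D₀ = C_s − DO₀ = 8.38 − 6.840 = 1.540 mg/L.
t_c = (1/0.1200) ln[(0.299/0.179)(1 − 1.540×0.1200/(0.179×5.772))] = 8.333 × ln(1.372) = 2.634 d.
D_c = (0.179/0.299) × 5.772 × e^(−0.179×2.634) = 0.5987 × 5.772 × 0.6241 = 2.157 mg/L.
Minimum DO = 8.38 − 2.157 = 6.223 mg/L.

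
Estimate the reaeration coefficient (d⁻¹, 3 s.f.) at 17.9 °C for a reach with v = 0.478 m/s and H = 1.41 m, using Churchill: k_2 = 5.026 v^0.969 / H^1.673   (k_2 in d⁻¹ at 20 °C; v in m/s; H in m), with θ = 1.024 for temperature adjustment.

k_2 ≈ 1.32 d⁻¹

k_2(20) = 5.026 × 0.478^0.969 / 1.41^1.673 = 5.026 × 0.4891 / 1.777 = 1.383 d⁻¹.
k_2(17.9) = 1.383 × 1.024^(17.9−20) = 1.383 × 0.9514 = 1.316 d⁻¹.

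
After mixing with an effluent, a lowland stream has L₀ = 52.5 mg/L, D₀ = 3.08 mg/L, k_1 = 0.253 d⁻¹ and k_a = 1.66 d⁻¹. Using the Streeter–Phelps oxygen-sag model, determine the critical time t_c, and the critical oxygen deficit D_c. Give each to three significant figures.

t_c ≈ 1.06 d; D_c ≈ 6.12 mg/L

With k_a/k_1 = 6.561 and 1 − D₀(k_a−k_1)/(k_1 L₀) = 0.6737,
t_c = ln(6.561 × 0.6737) / (1.66 − 0.253) = ln(4.421) / 1.407 = 1.486/1.407 = 1.056 d.
L(t_c) = L₀ e^(−k_1 t_c) = 52.5 × 0.7655 = 40.19 mg/L, and at the critical point k_a D_c = k_1 L, so D_c = (0.253/1.66) × 40.19 = 6.125 mg/L.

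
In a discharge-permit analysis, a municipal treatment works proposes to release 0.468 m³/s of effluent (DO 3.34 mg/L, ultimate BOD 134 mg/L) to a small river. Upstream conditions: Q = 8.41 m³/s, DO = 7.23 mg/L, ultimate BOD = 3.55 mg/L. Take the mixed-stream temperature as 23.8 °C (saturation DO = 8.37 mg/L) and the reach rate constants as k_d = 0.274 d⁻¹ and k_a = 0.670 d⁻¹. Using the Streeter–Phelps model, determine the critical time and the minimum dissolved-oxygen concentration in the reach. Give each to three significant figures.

Mixed DO = (8.41×7.23 + 0.468×3.34)/(8.41+0.468) = 62.37/8.878 = 7.025 mg/L.
Mixed L₀ = (8.41×3.55 + 0.468×134)/(8.878) = 92.57/8.878 = 10.43 mg/L.
Initial deficit D₀ = C_s − DO₀ = 8.37 − 7.025 = 1.345 mg/L.
t_c = (1/0.3960) ln[(0.670/0.274)(1 − 1.345×0.3960/(0.274×10.43))] = 2.525 × ln(1.989) = 1.737 d.
D_c = (0.274/0.670) × 10.43 × e^(−0.274×1.737) = 0.4090 × 10.43 × 0.6213 = 2.649 mg/L.
Minimum DO = 8.37 − 2.649 = 5.721 mg/L.

t_c ≈ 1.74 d; minimum DO ≈ 5.72 mg/L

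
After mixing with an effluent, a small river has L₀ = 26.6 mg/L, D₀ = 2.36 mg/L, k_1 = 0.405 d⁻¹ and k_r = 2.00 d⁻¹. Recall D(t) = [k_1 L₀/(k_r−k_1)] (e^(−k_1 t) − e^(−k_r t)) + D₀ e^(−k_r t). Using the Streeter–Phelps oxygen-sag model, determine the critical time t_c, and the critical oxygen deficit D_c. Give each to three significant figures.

t_c ≈ 0.732 d; D_c ≈ 4.00 mg/L

At the critical point dD/dt = 0, so k_1 L₀ e^(−k_1 t) = k_r D. Substituting D(t) from the Streeter–Phelps equation and solving for t gives
t_c = ln[(k_r/k_1)(1 − D₀(k_r−k_1)/(k_1 L₀))] / (k_r−k_1).
Here k_r−k_1 = 1.595 d⁻¹ and 1 − D₀(k_r−k_1)/(k_1 L₀) = 1 − 2.36×1.595/(0.405×26.6) = 0.6506, so
t_c = ln(4.938 × 0.6506) / 1.595 = 1.167 / 1.595 = 0.7317 d.
L(t_c) = L₀ e^(−k_1 t_c) = 26.6 × 0.7435 = 19.78 mg/L, and at the critical point k_r D_c = k_1 L, so D_c = (0.405/2.00) × 19.78 = 4.005 mg/L.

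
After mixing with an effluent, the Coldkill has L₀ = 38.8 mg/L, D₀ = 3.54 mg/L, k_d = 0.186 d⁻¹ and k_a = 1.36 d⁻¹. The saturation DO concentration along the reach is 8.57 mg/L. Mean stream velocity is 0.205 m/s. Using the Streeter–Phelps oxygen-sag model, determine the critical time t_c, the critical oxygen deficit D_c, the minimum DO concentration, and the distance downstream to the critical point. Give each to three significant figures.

t_c ≈ 0.964 d; D_c ≈ 4.44 mg/L; min DO ≈ 4.13 mg/L; x_c ≈ 17.1 km

At the critical point dD/dt = 0, so k_d L₀ e^(−k_d t) = k_a D. Substituting D(t) from the Streeter–Phelps equation and solving for t gives
t_c = ln[(k_a/k_d)(1 − D₀(k_a−k_d)/(k_d L₀))] / (k_a−k_d).
Here k_a−k_d = 1.174 d⁻¹ and 1 − D₀(k_a−k_d)/(k_d L₀) = 1 − 3.54×1.174/(0.186×38.8) = 0.4241, so
t_c = ln(7.312 × 0.4241) / 1.174 = 1.132 / 1.174 = 0.9640 d.
D_c = (k_d/k_a) L₀ e^(−k_d t_c) = (0.186/1.36) × 38.8 × e^(−0.186×0.9640) = 0.1368 × 38.8 × 0.8358 = 4.435 mg/L.
Minimum DO = C_s − D_c = 8.57 − 4.435 = 4.135 mg/L.
x_c = v t_c = 0.205 m/s × 0.9640 d × 86400 s/d = 17070 m ≈ 17.1 km.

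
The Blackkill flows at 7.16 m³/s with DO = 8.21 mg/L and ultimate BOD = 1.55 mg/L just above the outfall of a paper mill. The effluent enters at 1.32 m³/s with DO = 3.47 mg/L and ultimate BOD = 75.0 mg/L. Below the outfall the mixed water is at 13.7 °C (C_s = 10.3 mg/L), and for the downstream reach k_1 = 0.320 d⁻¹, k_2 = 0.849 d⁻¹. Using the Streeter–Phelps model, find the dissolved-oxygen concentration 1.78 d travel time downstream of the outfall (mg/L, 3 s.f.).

DO ≈ 6.97 mg/L

Mixed DO = (7.16×8.21 + 1.32×3.47)/(7.16+1.32) = 63.36/8.480 = 7.472 mg/L.
Mixed L₀ = (7.16×1.55 + 1.32×75.0)/(8.480) = 110.1/8.480 = 12.98 mg/L.
Initial deficit D₀ = C_s − DO₀ = 10.3 − 7.472 = 2.828 mg/L.
D(1.78) = [0.320×12.98/(0.849−0.320)](e^(−0.320×1.78) − e^(−0.849×1.78)) + 2.828 e^(−0.849×1.78)
= 7.854 × (0.5658 − 0.2206) + 2.828 × 0.2206 = 3.334 mg/L.
DO = 10.3 − 3.334 = 6.966 mg/L.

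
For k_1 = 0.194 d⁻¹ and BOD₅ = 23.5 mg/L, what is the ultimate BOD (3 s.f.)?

BOD₅ = L₀(1 − e^(−5k_1)) ⇒ L₀ = BOD₅ / (1 − e^(−5×0.194))
= 23.5 / (1 − 0.3791) = 23.5 / 0.6209 = 37.85 mg/L.

L₀ ≈ 37.8 mg/L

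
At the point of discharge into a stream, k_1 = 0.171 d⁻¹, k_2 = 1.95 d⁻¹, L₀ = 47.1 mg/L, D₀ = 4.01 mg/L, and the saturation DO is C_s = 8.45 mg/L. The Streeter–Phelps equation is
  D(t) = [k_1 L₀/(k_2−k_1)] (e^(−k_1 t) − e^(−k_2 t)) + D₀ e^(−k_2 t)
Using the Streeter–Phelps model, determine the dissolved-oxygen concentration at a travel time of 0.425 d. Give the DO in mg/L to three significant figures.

DO ≈ 4.47 mg/L

k_1 L₀/(k_2−k_1) = 0.171×47.1/(1.95−0.171) = 8.054/1.779 = 4.527 mg/L.
e^(−k_1 t) = e^(−0.171×0.4250) = 0.9299; e^(−k_2 t) = e^(−1.95×0.4250) = 0.4366.
D = 4.527 × (0.9299 − 0.4366) + 4.01 × 0.4366 = 2.233 + 1.751 = 3.984 mg/L.
DO = C_s − D = 8.45 − 3.984 = 4.466 mg/L.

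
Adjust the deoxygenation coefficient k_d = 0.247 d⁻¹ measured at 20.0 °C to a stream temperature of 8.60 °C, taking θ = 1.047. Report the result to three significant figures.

k_d(T₂) = k_d(T₁) · θ^(T₂−T₁) = 0.247 × 1.047^(8.60−20.0)
= 0.247 × 1.047^-11.4 = 0.247 × 0.5924 = 0.1463 d⁻¹.

k_d ≈ 0.146 d⁻¹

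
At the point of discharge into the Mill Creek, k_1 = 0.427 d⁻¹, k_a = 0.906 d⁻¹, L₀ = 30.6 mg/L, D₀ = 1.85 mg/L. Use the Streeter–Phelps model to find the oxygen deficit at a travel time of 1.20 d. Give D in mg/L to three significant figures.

D ≈ 7.77 mg/L

k_1 L₀/(k_a−k_1) = 0.427×30.6/(0.906−0.427) = 13.07/0.4790 = 27.28 mg/L.
e^(−k_1 t) = e^(−0.427×1.200) = 0.5991; e^(−k_a t) = e^(−0.906×1.200) = 0.3372.
D = 27.28 × (0.5991 − 0.3372) + 1.85 × 0.3372 = 7.144 + 0.6237 = 7.768 mg/L.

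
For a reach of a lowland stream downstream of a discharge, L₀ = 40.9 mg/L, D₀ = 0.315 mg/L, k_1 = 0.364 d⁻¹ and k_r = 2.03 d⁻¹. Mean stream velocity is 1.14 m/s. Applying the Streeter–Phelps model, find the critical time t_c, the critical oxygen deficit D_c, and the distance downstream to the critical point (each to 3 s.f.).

At the critical point dD/dt = 0, so k_1 L₀ e^(−k_1 t) = k_r D. Substituting D(t) from the Streeter–Phelps equation and solving for t gives
t_c = ln[(k_r/k_1)(1 − D₀(k_r−k_1)/(k_1 L₀))] / (k_r−k_1).
Here k_r−k_1 = 1.666 d⁻¹ and 1 − D₀(k_r−k_1)/(k_1 L₀) = 1 − 0.315×1.666/(0.364×40.9) = 0.9647, so
t_c = ln(5.577 × 0.9647) / 1.666 = 1.683 / 1.666 = 1.010 d.
L(t_c) = L₀ e^(−k_1 t_c) = 40.9 × 0.6924 = 28.32 mg/L, and at the critical point k_r D_c = k_1 L, so D_c = (0.364/2.03) × 28.32 = 5.078 mg/L.
x_c = v t_c = 1.14 m/s × 1.010 d × 86400 s/d = 99490 m ≈ 99.5 km.

t_c ≈ 1.01 d; D_c ≈ 5.08 mg/L; x_c ≈ 99.5 km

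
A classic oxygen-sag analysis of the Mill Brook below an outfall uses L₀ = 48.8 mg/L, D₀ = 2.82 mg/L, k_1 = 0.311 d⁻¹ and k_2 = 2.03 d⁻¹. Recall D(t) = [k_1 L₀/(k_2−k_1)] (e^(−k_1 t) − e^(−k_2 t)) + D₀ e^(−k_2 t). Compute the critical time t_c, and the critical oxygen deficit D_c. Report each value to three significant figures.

At the critical point dD/dt = 0, so k_1 L₀ e^(−k_1 t) = k_2 D. Substituting D(t) from the Streeter–Phelps equation and solving for t gives
t_c = ln[(k_2/k_1)(1 − D₀(k_2−k_1)/(k_1 L₀))] / (k_2−k_1).
Here k_2−k_1 = 1.719 d⁻¹ and 1 − D₀(k_2−k_1)/(k_1 L₀) = 1 − 2.82×1.719/(0.311×48.8) = 0.6806, so
t_c = ln(6.527 × 0.6806) / 1.719 = 1.491 / 1.719 = 0.8675 d.
D_c = (k_1/k_2) L₀ e^(−k_1 t_c) = (0.311/2.03) × 48.8 × e^(−0.311×0.8675) = 0.1532 × 48.8 × 0.7635 = 5.708 mg/L.

t_c ≈ 0.867 d; D_c ≈ 5.71 mg/L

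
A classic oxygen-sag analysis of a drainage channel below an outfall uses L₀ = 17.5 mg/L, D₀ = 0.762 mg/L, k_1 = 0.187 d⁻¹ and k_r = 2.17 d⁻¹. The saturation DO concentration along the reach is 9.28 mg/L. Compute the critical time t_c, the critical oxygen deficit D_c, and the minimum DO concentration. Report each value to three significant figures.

t_c ≈ 0.924 d; D_c ≈ 1.27 mg/L; min DO ≈ 8.01 mg/L

At the critical point dD/dt = 0, so k_1 L₀ e^(−k_1 t) = k_r D. Substituting D(t) from the Streeter–Phelps equation and solving for t gives
t_c = ln[(k_r/k_1)(1 − D₀(k_r−k_1)/(k_1 L₀))] / (k_r−k_1).
Here k_r−k_1 = 1.983 d⁻¹ and 1 − D₀(k_r−k_1)/(k_1 L₀) = 1 − 0.762×1.983/(0.187×17.5) = 0.5383, so
t_c = ln(11.60 × 0.5383) / 1.983 = 1.832 / 1.983 = 0.9238 d.
D_c = (k_1/k_r) L₀ e^(−k_1 t_c) = (0.187/2.17) × 17.5 × e^(−0.187×0.9238) = 0.08618 × 17.5 × 0.8413 = 1.269 mg/L.
Minimum DO = C_s − D_c = 9.28 − 1.269 = 8.011 mg/L.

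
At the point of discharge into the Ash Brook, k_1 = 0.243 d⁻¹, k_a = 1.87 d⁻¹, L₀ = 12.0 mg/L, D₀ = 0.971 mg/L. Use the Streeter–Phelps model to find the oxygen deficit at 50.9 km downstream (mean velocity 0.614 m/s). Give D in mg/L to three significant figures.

Travel time t = x/v = 50.9 km / (0.614 m/s) = 50900 m / 0.614 m/s = 82900 s = 0.9595 d.
k_1 L₀/(k_a−k_1) = 0.243×12.0/(1.87−0.243) = 2.916/1.627 = 1.792 mg/L.
e^(−k_1 t) = e^(−0.243×0.9595) = 0.7920; e^(−k_a t) = e^(−1.87×0.9595) = 0.1663.
D = 1.792 × (0.7920 − 0.1663) + 0.971 × 0.1663 = 1.122 + 0.1614 = 1.283 mg/L.

D ≈ 1.28 mg/L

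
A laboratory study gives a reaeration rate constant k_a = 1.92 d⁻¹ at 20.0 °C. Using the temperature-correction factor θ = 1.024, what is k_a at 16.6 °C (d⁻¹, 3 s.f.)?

k_a ≈ 1.77 d⁻¹

k_a(T₂) = k_a(T₁) · θ^(T₂−T₁) = 1.92 × 1.024^(16.6−20.0)
= 1.92 × 1.024^-3.40 = 1.92 × 0.9225 = 1.771 d⁻¹.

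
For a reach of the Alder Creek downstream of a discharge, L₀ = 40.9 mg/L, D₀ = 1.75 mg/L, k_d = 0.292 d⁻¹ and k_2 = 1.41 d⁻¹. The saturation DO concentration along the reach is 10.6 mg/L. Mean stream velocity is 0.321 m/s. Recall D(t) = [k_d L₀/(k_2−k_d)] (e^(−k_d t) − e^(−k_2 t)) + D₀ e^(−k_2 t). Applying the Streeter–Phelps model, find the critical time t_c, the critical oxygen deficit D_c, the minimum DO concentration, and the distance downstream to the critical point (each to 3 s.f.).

t_c = [1/(k_2−k_d)] ln[(k_2/k_d)(1 − D₀(k_2−k_d)/(k_d L₀))]
= [1/(1.41−0.292)] ln[(1.41/0.292)(1 − 1.75×1.118/(0.292×40.9))]
= (1/1.118) ln[4.829 × 0.8362] = 0.8945 × ln(4.038) = 0.8945 × 1.396 = 1.248 d.
L(t_c) = L₀ e^(−k_d t_c) = 40.9 × 0.6945 = 28.41 mg/L, and at the critical point k_2 D_c = k_d L, so D_c = (0.292/1.41) × 28.41 = 5.883 mg/L.
Minimum DO = C_s − D_c = 10.6 − 5.883 = 4.717 mg/L.
x_c = v t_c = 0.321 m/s × 1.248 d × 86400 s/d = 34620 m ≈ 34.6 km.

t_c ≈ 1.25 d; D_c ≈ 5.88 mg/L; min DO ≈ 4.72 mg/L; x_c ≈ 34.6 km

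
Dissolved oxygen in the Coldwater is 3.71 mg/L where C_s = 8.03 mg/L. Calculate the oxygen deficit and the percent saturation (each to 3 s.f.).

D = C_s − C = 8.03 − 3.71 = 4.32 mg/L.
% saturation = 3.71/8.03 × 100 = 46.2 %.

D ≈ 4.32 mg/L; 46.2 % saturation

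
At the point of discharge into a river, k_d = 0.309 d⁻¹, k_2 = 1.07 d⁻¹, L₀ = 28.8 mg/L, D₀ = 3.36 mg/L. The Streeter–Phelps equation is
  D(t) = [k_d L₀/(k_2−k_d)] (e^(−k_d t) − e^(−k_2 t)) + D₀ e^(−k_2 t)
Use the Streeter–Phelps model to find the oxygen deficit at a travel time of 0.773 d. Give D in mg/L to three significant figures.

k_d L₀/(k_2−k_d) = 0.309×28.8/(1.07−0.309) = 8.899/0.7610 = 11.69 mg/L.
e^(−k_d t) = e^(−0.309×0.7730) = 0.7875; e^(−k_2 t) = e^(−1.07×0.7730) = 0.4373.
D = 11.69 × (0.7875 − 0.4373) + 3.36 × 0.4373 = 4.095 + 1.469 = 5.565 mg/L.

D ≈ 5.56 mg/L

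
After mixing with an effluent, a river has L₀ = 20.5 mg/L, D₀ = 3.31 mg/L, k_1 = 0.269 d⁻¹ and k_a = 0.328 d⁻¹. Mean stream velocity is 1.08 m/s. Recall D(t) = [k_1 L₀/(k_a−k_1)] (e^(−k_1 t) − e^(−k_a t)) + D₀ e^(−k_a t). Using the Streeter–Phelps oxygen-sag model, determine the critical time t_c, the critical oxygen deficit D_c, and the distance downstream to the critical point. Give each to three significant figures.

t_c ≈ 2.75 d; D_c ≈ 8.02 mg/L; x_c ≈ 257 km

With k_a/k_1 = 1.219 and 1 − D₀(k_a−k_1)/(k_1 L₀) = 0.9646,
t_c = ln(1.219 × 0.9646) / (0.328 − 0.269) = ln(1.176) / 0.05900 = 0.1622/0.05900 = 2.750 d.
D_c = (k_1/k_a) L₀ e^(−k_1 t_c) = (0.269/0.328) × 20.5 × e^(−0.269×2.750) = 0.8201 × 20.5 × 0.4772 = 8.024 mg/L.
x_c = v t_c = 1.08 m/s × 2.750 d × 86400 s/d = 256600 m ≈ 257 km.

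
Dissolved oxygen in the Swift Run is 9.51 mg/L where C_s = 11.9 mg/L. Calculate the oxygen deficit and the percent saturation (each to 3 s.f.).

D ≈ 2.39 mg/L; 79.9 % saturation

D = C_s − C = 11.9 − 9.51 = 2.39 mg/L.
% saturation = 9.51/11.9 × 100 = 79.9 %.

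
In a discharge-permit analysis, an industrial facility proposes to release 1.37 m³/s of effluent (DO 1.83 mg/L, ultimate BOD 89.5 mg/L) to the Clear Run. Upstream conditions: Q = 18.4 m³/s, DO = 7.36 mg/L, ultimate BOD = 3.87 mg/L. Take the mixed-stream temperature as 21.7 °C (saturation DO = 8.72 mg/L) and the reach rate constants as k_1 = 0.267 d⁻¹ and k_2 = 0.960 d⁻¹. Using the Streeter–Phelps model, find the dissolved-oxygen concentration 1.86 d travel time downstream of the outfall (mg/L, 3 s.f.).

DO ≈ 6.76 mg/L

Mixed DO = (18.4×7.36 + 1.37×1.83)/(18.4+1.37) = 137.9/19.77 = 6.977 mg/L.
Mixed L₀ = (18.4×3.87 + 1.37×89.5)/(19.77) = 193.8/19.77 = 9.804 mg/L.
Initial deficit D₀ = C_s − DO₀ = 8.72 − 6.977 = 1.743 mg/L.
D(1.86) = [0.267×9.804/(0.960−0.267)](e^(−0.267×1.86) − e^(−0.960×1.86)) + 1.743 e^(−0.960×1.86)
= 3.777 × (0.6086 − 0.1677) + 1.743 × 0.1677 = 1.958 mg/L.
DO = 8.72 − 1.958 = 6.762 mg/L.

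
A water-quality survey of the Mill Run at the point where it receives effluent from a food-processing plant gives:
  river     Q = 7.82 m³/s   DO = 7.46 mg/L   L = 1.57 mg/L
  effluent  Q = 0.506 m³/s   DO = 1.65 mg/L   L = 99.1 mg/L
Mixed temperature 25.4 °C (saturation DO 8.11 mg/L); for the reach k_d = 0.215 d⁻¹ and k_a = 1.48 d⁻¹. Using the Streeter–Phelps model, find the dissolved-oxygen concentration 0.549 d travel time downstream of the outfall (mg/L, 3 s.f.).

DO ≈ 7.10 mg/L

Mixed DO = (7.82×7.46 + 0.506×1.65)/(7.82+0.506) = 59.17/8.326 = 7.107 mg/L.
Mixed L₀ = (7.82×1.57 + 0.506×99.1)/(8.326) = 62.42/8.326 = 7.497 mg/L.
Initial deficit D₀ = C_s − DO₀ = 8.11 − 7.107 = 1.003 mg/L.
D(0.549) = [0.215×7.497/(1.48−0.215)](e^(−0.215×0.549) − e^(−1.48×0.549)) + 1.003 e^(−1.48×0.549)
= 1.274 × (0.8887 − 0.4437) + 1.003 × 0.4437 = 1.012 mg/L.
DO = 8.11 − 1.012 = 7.098 mg/L.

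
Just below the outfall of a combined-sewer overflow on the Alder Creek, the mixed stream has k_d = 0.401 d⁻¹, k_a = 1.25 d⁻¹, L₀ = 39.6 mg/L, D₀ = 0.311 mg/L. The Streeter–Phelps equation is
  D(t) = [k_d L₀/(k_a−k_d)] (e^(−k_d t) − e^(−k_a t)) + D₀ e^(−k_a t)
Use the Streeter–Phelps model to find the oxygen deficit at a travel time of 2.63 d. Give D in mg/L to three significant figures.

k_d L₀/(k_a−k_d) = 0.401×39.6/(1.25−0.401) = 15.88/0.8490 = 18.70 mg/L.
e^(−k_d t) = e^(−0.401×2.630) = 0.3483; e^(−k_a t) = e^(−1.25×2.630) = 0.03735.
D = 18.70 × (0.3483 − 0.03735) + 0.311 × 0.03735 = 5.816 + 0.01161 = 5.828 mg/L.

D ≈ 5.83 mg/L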